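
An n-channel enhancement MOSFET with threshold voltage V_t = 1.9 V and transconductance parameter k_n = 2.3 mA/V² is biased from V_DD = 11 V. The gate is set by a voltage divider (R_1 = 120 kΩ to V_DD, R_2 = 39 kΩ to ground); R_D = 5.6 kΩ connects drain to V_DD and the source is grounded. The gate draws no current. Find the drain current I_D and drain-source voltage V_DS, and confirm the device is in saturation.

V_G = V_DD·R_2/(R_1+R_2) = 11×39/159 = 2.7 V. With the source grounded, V_GS = V_G = 2.7 V.
Assume saturation: I_D = (k_n/2)(V_GS − V_t)² = (2.3/2)×(2.7 − 1.9)² = 1.15×0.798² = 0.733 mA.
V_DS = V_DD − I_D·R_D = 11 − 0.733×5.6 = 6.9 V.
Saturation requires V_DS ≥ V_GS − V_t = 0.798 V; 6.9 ≥ 0.798 ✓.

I_D ≈ 0.73 mA, V_DS ≈ 6.9 V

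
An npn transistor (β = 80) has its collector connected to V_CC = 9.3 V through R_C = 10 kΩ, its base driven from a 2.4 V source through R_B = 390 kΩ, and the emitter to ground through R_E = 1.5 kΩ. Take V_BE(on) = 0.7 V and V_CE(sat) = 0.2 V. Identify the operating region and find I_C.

Assume active. Base-emitter loop: I_B = (V_BB − V_BE)/(R_B + (β+1)R_E) = (2.4 − 0.7)/(390 + 81×1.5) = 0.00332 mA.
I_C = β·I_B = 80×0.00332 = 0.266 mA.
V_CE = V_CC − I_C·R_C − I_E·R_E = 9.3 − 0.266×10 − 0.269×1.5 = 6.24 V > V_CE(sat), so the active-region assumption holds.

active; I_C ≈ 0.27 mA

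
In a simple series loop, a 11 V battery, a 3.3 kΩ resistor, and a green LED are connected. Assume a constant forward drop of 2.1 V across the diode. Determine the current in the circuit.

KVL around the loop: 11 = V_D + I·R = 2.1 + I × 3.3 kΩ.
So I = (11 − 2.1) / 3.3 kΩ = 8.9 / 3.3 = 2.7 mA.

I ≈ 2.7 mA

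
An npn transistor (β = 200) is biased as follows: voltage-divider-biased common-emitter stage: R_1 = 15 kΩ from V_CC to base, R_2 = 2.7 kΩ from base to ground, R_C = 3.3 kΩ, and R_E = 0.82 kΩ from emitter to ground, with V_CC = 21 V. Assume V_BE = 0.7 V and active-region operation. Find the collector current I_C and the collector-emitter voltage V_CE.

Thevenize the base divider: V_Th = V_CC·R_2/(R_1+R_2) = 21×2.7/17.7 = 3.2 V, R_Th = R_1‖R_2 = 2.29 kΩ.
Base-emitter loop: V_Th = I_B·R_Th + V_BE + (β+1)I_B·R_E, so I_B = (3.2 − 0.7) / (2.29 + 201×0.82) = 0.015 mA.
I_C = β·I_B = 200×0.015 = 3 mA, and I_E = (β+1)I_B = 3.01 mA.
V_CE = V_CC − I_C·R_C − I_E·R_E = 21 − 3×3.3 − 3.01×0.82 = 8.64 V.
V_CE = 8.64 V > 0.2 V confirms active-region operation.

I_C ≈ 3 mA, V_CE ≈ 8.6 V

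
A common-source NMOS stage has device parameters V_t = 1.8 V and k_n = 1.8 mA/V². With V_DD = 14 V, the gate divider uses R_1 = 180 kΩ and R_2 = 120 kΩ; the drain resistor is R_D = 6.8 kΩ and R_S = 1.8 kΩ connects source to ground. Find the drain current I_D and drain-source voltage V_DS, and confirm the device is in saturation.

V_G = V_DD·R_2/(R_1+R_2) = 14×120/300 = 5.6 V.
Assume saturation: I_D = (k_n/2)(V_GS − V_t)² with V_GS = V_G − I_D·R_S = 5.6 − 1.8·I_D.
Substituting gives 2.92·I_D² − 13.3·I_D + 13 = 0, with roots I_D = 1.41 or 3.15 mA.
The root I_D = 3.15 mA gives V_GS = -0.071 V ≤ V_t, so take I_D = 1.41 mA.
Then V_GS = 3.05 V and V_DS = V_DD − I_D(R_D+R_S) = 14 − 1.41×8.6 = 1.83 V.
Saturation requires V_DS ≥ V_GS − V_t = 1.25 V; 1.83 ≥ 1.25 ✓.

I_D ≈ 1.4 mA, V_DS ≈ 1.8 V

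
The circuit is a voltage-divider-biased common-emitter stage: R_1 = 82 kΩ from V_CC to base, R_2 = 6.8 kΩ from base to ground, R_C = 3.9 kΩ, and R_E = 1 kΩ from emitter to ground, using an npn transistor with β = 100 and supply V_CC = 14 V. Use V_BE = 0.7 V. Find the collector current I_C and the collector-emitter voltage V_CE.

I_C ≈ 0.35 mA, V_CE ≈ 12 V

Thevenize the base divider: V_Th = V_CC·R_2/(R_1+R_2) = 14×6.8/88.8 = 1.07 V, R_Th = R_1‖R_2 = 6.28 kΩ.
Base-emitter loop: V_Th = I_B·R_Th + V_BE + (β+1)I_B·R_E, so I_B = (1.07 − 0.7) / (6.28 + 101×1) = 0.00347 mA.
I_C = β·I_B = 100×0.00347 = 0.347 mA, and I_E = (β+1)I_B = 0.35 mA.
V_CE = V_CC − I_C·R_C − I_E·R_E = 14 − 0.347×3.9 − 0.35×1 = 12.3 V.
V_CE = 12.3 V > 0.2 V confirms active-region operation.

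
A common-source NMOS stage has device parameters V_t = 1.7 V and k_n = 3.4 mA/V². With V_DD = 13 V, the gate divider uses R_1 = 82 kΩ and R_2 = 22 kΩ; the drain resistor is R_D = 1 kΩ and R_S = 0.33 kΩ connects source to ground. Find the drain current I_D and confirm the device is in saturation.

V_G = V_DD·R_2/(R_1+R_2) = 13×22/104 = 2.75 V.
Assume saturation: I_D = (k_n/2)(V_GS − V_t)² with V_GS = V_G − I_D·R_S = 2.75 − 0.33·I_D.
Substituting gives 0.185·I_D² − 2.18·I_D + 1.87 = 0, with roots I_D = 0.935 or 10.8 mA.
The root I_D = 10.8 mA gives V_GS = -0.824 V ≤ V_t, so take I_D = 0.935 mA.
Then V_GS = 2.44 V and V_DS = V_DD − I_D(R_D+R_S) = 13 − 0.935×1.33 = 11.8 V.
Saturation requires V_DS ≥ V_GS − V_t = 0.742 V; 11.8 ≥ 0.742 ✓.

I_D ≈ 0.93 mA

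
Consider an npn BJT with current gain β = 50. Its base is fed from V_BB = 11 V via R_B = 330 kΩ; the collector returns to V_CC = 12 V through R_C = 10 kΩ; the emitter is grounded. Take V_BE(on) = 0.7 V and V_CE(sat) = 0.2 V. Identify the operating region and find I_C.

saturation; I_C ≈ 1.2 mA

Assume active: I_B = (11 − 0.7)/330 = 0.0312 mA, giving I_C = β·I_B = 1.56 mA.
But then V_CE = 12 − 1.56×10 = -3.61 V < V_CE(sat) = 0.2 V — impossible in the active region.
So the transistor is saturated. With V_CE = 0.2 V, I_C = (V_CC − 0.2)/R_C = 11.8/10 = 1.18 mA.
Check: β·I_B = 1.56 mA > I_C = 1.18 mA, confirming saturation.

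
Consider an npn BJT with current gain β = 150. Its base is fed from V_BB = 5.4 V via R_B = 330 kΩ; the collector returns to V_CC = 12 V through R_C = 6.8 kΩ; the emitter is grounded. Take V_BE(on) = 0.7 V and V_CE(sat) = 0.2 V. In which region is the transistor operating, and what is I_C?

saturation; I_C ≈ 1.7 mA

Assume active: I_B = (5.4 − 0.7)/330 = 0.0142 mA, giving I_C = β·I_B = 2.14 mA.
But then V_CE = 12 − 2.14×6.8 = -2.53 V < V_CE(sat) = 0.2 V — impossible in the active region.
So the transistor is saturated. With V_CE = 0.2 V, I_C = (V_CC − 0.2)/R_C = 11.8/6.8 = 1.74 mA.
Check: β·I_B = 2.14 mA > I_C = 1.74 mA, confirming saturation.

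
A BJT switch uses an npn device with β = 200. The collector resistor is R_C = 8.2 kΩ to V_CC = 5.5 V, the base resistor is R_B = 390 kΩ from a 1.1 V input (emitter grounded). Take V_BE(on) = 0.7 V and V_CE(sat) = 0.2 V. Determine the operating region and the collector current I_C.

Assume active. Base-emitter loop: I_B = (V_BB − V_BE)/R_B = (1.1 − 0.7)/390 = 0.00103 mA.
I_C = β·I_B = 200×0.00103 = 0.205 mA.
V_CE = V_CC − I_C·R_C = 5.5 − 0.205×8.2 = 3.82 V > V_CE(sat), so the active-region assumption holds.

active; I_C ≈ 0.21 mA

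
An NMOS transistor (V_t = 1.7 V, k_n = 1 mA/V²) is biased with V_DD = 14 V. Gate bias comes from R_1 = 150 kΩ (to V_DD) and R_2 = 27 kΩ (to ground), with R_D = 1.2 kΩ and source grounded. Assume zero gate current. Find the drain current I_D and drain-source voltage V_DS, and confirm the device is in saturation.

I_D ≈ 0.095 mA, V_DS ≈ 14 V

V_G = V_DD·R_2/(R_1+R_2) = 14×27/177 = 2.14 V. With the source grounded, V_GS = V_G = 2.14 V.
Assume saturation: I_D = (k_n/2)(V_GS − V_t)² = (1/2)×(2.14 − 1.7)² = 0.5×0.436² = 0.0949 mA.
V_DS = V_DD − I_D·R_D = 14 − 0.0949×1.2 = 13.9 V.
Saturation requires V_DS ≥ V_GS − V_t = 0.436 V; 13.9 ≥ 0.436 ✓.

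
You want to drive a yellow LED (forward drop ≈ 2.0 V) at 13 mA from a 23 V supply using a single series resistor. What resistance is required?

The resistor drops V_S − V_D = 23 − 2.0 = 21 V at 13 mA.
R = 21 V / 13 mA = 1.62 kΩ.

R ≈ 1.6 kΩ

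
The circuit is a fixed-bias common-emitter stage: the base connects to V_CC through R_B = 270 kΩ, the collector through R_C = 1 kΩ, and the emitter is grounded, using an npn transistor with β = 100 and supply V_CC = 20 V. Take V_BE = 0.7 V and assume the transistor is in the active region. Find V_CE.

V_CE ≈ 13 V

Base loop: V_CC = I_B·R_B + V_BE, so I_B = (20 − 0.7)/270 kΩ = 0.0715 mA.
In the active region I_C = β·I_B = 100 × 0.0715 = 7.15 mA.
Collector loop: V_CE = V_CC − I_C·R_C = 20 − 7.15×1 = 12.9 V.
Since V_CE = 12.9 V > V_CE(sat) ≈ 0.2 V, the transistor is in the active region as assumed.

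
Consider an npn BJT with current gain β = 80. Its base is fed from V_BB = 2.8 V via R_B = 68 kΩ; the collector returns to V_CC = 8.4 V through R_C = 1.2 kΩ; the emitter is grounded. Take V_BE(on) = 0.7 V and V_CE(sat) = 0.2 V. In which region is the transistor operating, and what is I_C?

Assume active. Base-emitter loop: I_B = (V_BB − V_BE)/R_B = (2.8 − 0.7)/68 = 0.0309 mA.
I_C = β·I_B = 80×0.0309 = 2.47 mA.
V_CE = V_CC − I_C·R_C = 8.4 − 2.47×1.2 = 5.44 V > V_CE(sat), so the active-region assumption holds.

active; I_C ≈ 2.5 mA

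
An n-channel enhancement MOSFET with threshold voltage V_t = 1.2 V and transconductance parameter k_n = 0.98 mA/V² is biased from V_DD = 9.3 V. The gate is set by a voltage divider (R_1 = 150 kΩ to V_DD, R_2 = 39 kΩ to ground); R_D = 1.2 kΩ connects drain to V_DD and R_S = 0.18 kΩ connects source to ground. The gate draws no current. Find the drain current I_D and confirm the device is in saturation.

I_D ≈ 0.23 mA

V_G = V_DD·R_2/(R_1+R_2) = 9.3×39/189 = 1.92 V.
Assume saturation: I_D = (k_n/2)(V_GS − V_t)² with V_GS = V_G − I_D·R_S = 1.92 − 0.18·I_D.
Substituting gives 0.0159·I_D² − 1.13·I_D + 0.253 = 0, with roots I_D = 0.226 or 70.8 mA.
The root I_D = 70.8 mA gives V_GS = -10.8 V ≤ V_t, so take I_D = 0.226 mA.
Then V_GS = 1.88 V and V_DS = V_DD − I_D(R_D+R_S) = 9.3 − 0.226×1.38 = 8.99 V.
Saturation requires V_DS ≥ V_GS − V_t = 0.678 V; 8.99 ≥ 0.678 ✓.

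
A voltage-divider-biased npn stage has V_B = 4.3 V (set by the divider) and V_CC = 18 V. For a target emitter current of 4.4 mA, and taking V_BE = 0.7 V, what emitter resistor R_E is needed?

R_E ≈ 0.82 kΩ

V_E = V_B − V_BE = 4.3 − 0.7 = 3.6 V.
R_E = V_E / I_E = 3.6 / 4.4 = 0.818 kΩ.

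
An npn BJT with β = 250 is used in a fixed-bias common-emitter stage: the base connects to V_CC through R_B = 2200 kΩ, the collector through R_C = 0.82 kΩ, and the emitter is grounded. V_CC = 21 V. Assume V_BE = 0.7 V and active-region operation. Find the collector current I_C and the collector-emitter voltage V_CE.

I_C ≈ 2.3 mA, V_CE ≈ 19 V

Base loop: V_CC = I_B·R_B + V_BE, so I_B = (21 − 0.7)/2200 kΩ = 0.00923 mA.
In the active region I_C = β·I_B = 250 × 0.00923 = 2.31 mA.
Collector loop: V_CE = V_CC − I_C·R_C = 21 − 2.31×0.82 = 19.1 V.
Since V_CE = 19.1 V > V_CE(sat) ≈ 0.2 V, the transistor is in the active region as assumed.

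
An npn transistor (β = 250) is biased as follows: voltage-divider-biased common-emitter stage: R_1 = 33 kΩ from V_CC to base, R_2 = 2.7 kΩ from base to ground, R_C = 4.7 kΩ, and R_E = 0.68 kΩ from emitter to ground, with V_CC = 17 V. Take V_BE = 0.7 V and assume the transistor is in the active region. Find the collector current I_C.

Thevenize the base divider: V_Th = V_CC·R_2/(R_1+R_2) = 17×2.7/35.7 = 1.29 V, R_Th = R_1‖R_2 = 2.5 kΩ.
Base-emitter loop: V_Th = I_B·R_Th + V_BE + (β+1)I_B·R_E, so I_B = (1.29 − 0.7) / (2.5 + 251×0.68) = 0.00338 mA.
I_C = β·I_B = 250×0.00338 = 0.846 mA, and I_E = (β+1)I_B = 0.849 mA.
V_CE = V_CC − I_C·R_C − I_E·R_E = 17 − 0.846×4.7 − 0.849×0.68 = 12.4 V.
V_CE = 12.4 V > 0.2 V confirms active-region operation.

I_C ≈ 0.85 mA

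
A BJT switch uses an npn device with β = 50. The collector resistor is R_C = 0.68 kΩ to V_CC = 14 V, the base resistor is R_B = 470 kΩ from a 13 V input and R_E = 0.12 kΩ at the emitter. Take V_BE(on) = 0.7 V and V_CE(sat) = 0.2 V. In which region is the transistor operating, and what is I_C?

Assume active. Base-emitter loop: I_B = (V_BB − V_BE)/(R_B + (β+1)R_E) = (13 − 0.7)/(470 + 51×0.12) = 0.0258 mA.
I_C = β·I_B = 50×0.0258 = 1.29 mA.
V_CE = V_CC − I_C·R_C − I_E·R_E = 14 − 1.29×0.68 − 1.32×0.12 = 13 V > V_CE(sat), so the active-region assumption holds.

active; I_C ≈ 1.3 mA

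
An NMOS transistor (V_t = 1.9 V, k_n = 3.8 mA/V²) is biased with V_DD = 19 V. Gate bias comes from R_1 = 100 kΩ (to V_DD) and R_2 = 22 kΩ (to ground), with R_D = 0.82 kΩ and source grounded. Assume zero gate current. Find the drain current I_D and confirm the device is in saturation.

V_G = V_DD·R_2/(R_1+R_2) = 19×22/122 = 3.43 V. With the source grounded, V_GS = V_G = 3.43 V.
Assume saturation: I_D = (k_n/2)(V_GS − V_t)² = (3.8/2)×(3.43 − 1.9)² = 1.9×1.53² = 4.43 mA.
V_DS = V_DD − I_D·R_D = 19 − 4.43×0.82 = 15.4 V.
Saturation requires V_DS ≥ V_GS − V_t = 1.53 V; 15.4 ≥ 1.53 ✓.

I_D ≈ 4.4 mA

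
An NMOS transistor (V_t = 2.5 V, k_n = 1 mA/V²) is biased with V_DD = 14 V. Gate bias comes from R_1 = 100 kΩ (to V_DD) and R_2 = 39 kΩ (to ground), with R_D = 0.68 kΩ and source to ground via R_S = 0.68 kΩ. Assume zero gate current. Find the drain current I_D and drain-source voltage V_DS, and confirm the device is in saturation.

V_G = V_DD·R_2/(R_1+R_2) = 14×39/139 = 3.93 V.
Assume saturation: I_D = (k_n/2)(V_GS − V_t)² with V_GS = V_G − I_D·R_S = 3.93 − 0.68·I_D.
Substituting gives 0.231·I_D² − 1.97·I_D + 1.02 = 0, with roots I_D = 0.553 or 7.97 mA.
The root I_D = 7.97 mA gives V_GS = -1.49 V ≤ V_t, so take I_D = 0.553 mA.
Then V_GS = 3.55 V and V_DS = V_DD − I_D(R_D+R_S) = 14 − 0.553×1.36 = 13.2 V.
Saturation requires V_DS ≥ V_GS − V_t = 1.05 V; 13.2 ≥ 1.05 ✓.

I_D ≈ 0.55 mA, V_DS ≈ 13 V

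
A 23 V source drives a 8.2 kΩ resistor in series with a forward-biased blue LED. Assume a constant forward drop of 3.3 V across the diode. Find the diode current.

I ≈ 2.4 mA

KVL around the loop: 23 = V_D + I·R = 3.3 + I × 8.2 kΩ.
So I = (23 − 3.3) / 8.2 kΩ = 19.7 / 8.2 = 2.4 mA.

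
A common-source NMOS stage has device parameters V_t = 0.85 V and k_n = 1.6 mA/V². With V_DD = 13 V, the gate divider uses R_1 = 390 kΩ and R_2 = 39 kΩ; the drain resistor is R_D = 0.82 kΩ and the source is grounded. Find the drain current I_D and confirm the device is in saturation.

V_G = V_DD·R_2/(R_1+R_2) = 13×39/429 = 1.18 V. With the source grounded, V_GS = V_G = 1.18 V.
Assume saturation: I_D = (k_n/2)(V_GS − V_t)² = (1.6/2)×(1.18 − 0.85)² = 0.8×0.332² = 0.0881 mA.
V_DS = V_DD − I_D·R_D = 13 − 0.0881×0.82 = 12.9 V.
Saturation requires V_DS ≥ V_GS − V_t = 0.332 V; 12.9 ≥ 0.332 ✓.

I_D ≈ 0.088 mA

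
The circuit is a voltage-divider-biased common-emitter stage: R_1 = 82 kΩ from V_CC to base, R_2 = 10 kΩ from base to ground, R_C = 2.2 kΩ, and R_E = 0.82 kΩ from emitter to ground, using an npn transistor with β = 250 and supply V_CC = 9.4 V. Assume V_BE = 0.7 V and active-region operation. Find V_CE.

Thevenize the base divider: V_Th = V_CC·R_2/(R_1+R_2) = 9.4×10/92 = 1.02 V, R_Th = R_1‖R_2 = 8.91 kΩ.
Base-emitter loop: V_Th = I_B·R_Th + V_BE + (β+1)I_B·R_E, so I_B = (1.02 − 0.7) / (8.91 + 251×0.82) = 0.0015 mA.
I_C = β·I_B = 250×0.0015 = 0.375 mA, and I_E = (β+1)I_B = 0.376 mA.
V_CE = V_CC − I_C·R_C − I_E·R_E = 9.4 − 0.375×2.2 − 0.376×0.82 = 8.27 V.
V_CE = 8.27 V > 0.2 V confirms active-region operation.

V_CE ≈ 8.3 V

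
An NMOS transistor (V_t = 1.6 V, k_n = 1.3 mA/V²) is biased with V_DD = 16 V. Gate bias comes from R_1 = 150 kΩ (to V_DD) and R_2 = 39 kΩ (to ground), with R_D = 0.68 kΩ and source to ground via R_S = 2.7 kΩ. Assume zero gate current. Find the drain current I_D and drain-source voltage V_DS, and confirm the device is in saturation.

V_G = V_DD·R_2/(R_1+R_2) = 16×39/189 = 3.3 V.
Assume saturation: I_D = (k_n/2)(V_GS − V_t)² with V_GS = V_G − I_D·R_S = 3.3 − 2.7·I_D.
Substituting gives 4.74·I_D² − 6.97·I_D + 1.88 = 0, with roots I_D = 0.356 or 1.12 mA.
The root I_D = 1.12 mA gives V_GS = 0.29 V ≤ V_t, so take I_D = 0.356 mA.
Then V_GS = 2.34 V and V_DS = V_DD − I_D(R_D+R_S) = 16 − 0.356×3.38 = 14.8 V.
Saturation requires V_DS ≥ V_GS − V_t = 0.74 V; 14.8 ≥ 0.74 ✓.

I_D ≈ 0.36 mA, V_DS ≈ 15 V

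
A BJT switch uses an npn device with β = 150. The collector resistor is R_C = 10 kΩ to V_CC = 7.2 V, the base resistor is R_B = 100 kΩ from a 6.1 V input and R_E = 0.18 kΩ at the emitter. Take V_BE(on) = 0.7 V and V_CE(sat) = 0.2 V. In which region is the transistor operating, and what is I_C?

saturation; I_C ≈ 0.69 mA

Assume active: I_B = (6.1 − 0.7)/(100 + 151×0.18) = 0.0425 mA, I_C = β·I_B = 6.37 mA.
Then V_CE = 7.2 − 6.37×10 − 6.41×0.18 = -57.6 V < 0.2 V — the active assumption fails.
Re-solve with V_CE = 0.2 V. KCL at the emitter: V_E/R_E = (V_BB−0.7−V_E)/R_B + (V_CC−0.2−V_E)/R_C, giving V_E = 0.133 V.
I_C = (V_CC − 0.2 − V_E)/R_C = (7 − 0.133)/10 = 0.687 mA.
Check: I_B = (5.4 − 0.133)/100 = 0.0527 mA, and β·I_B = 7.9 mA > I_C, confirming saturation.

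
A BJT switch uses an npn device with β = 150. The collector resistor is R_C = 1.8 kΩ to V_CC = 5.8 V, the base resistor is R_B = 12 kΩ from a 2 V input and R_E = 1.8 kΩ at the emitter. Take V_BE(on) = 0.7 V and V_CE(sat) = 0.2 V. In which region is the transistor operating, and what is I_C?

Assume active. Base-emitter loop: I_B = (V_BB − V_BE)/(R_B + (β+1)R_E) = (2 − 0.7)/(12 + 151×1.8) = 0.00458 mA.
I_C = β·I_B = 150×0.00458 = 0.687 mA.
V_CE = V_CC − I_C·R_C − I_E·R_E = 5.8 − 0.687×1.8 − 0.692×1.8 = 3.32 V > V_CE(sat), so the active-region assumption holds.

active; I_C ≈ 0.69 mA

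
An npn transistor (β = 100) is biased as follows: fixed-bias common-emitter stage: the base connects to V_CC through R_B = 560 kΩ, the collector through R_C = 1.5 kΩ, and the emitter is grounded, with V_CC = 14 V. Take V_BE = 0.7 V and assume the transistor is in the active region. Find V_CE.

Base loop: V_CC = I_B·R_B + V_BE, so I_B = (14 − 0.7)/560 kΩ = 0.0238 mA.
In the active region I_C = β·I_B = 100 × 0.0238 = 2.38 mA.
Collector loop: V_CE = V_CC − I_C·R_C = 14 − 2.38×1.5 = 10.4 V.
Since V_CE = 10.4 V > V_CE(sat) ≈ 0.2 V, the transistor is in the active region as assumed.

V_CE ≈ 10 V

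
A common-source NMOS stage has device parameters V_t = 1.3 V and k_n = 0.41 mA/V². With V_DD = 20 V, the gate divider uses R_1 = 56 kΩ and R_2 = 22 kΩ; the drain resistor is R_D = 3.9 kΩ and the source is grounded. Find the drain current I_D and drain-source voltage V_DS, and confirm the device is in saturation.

V_G = V_DD·R_2/(R_1+R_2) = 20×22/78 = 5.64 V. With the source grounded, V_GS = V_G = 5.64 V.
Assume saturation: I_D = (k_n/2)(V_GS − V_t)² = (0.41/2)×(5.64 − 1.3)² = 0.205×4.34² = 3.86 mA.
V_DS = V_DD − I_D·R_D = 20 − 3.86×3.9 = 4.93 V.
Saturation requires V_DS ≥ V_GS − V_t = 4.34 V; 4.93 ≥ 4.34 ✓.

I_D ≈ 3.9 mA, V_DS ≈ 4.9 V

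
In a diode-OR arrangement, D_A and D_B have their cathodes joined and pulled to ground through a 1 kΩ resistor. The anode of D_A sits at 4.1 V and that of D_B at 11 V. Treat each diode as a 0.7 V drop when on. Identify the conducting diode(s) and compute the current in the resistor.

Assume both conduct. Then node N would need to be at both 4.1−0.7 = 3.4 V and 11−0.7 = 10.3 V, which is impossible.
Assume only D_B conducts: V_N = 11 − 0.7 = 10.3 V, so I_R = 10.3/1 = 10.3 mA.
Check D_A: its anode-to-cathode voltage is 4.1 − 10.3 = -6.2 V < 0.7 V, so it is off. The assumption is consistent.

Only D_B conducts; I_R ≈ 10 mA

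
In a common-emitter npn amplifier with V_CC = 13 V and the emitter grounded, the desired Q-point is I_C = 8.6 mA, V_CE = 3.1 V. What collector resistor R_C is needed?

R_C ≈ 1.2 kΩ

Collector loop: V_CC = I_C·R_C + V_CE.
R_C = (V_CC − V_CE)/I_C = (13 − 3.1)/8.6 = 1.15 kΩ.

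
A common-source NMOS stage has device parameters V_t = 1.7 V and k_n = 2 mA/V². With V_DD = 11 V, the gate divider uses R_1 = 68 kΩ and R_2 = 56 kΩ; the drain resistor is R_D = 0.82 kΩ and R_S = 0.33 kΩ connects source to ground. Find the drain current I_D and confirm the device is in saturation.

I_D ≈ 3.9 mA

V_G = V_DD·R_2/(R_1+R_2) = 11×56/124 = 4.97 V.
Assume saturation: I_D = (k_n/2)(V_GS − V_t)² with V_GS = V_G − I_D·R_S = 4.97 − 0.33·I_D.
Substituting gives 0.109·I_D² − 3.16·I_D + 10.7 = 0, with roots I_D = 3.91 or 25.1 mA.
The root I_D = 25.1 mA gives V_GS = -3.31 V ≤ V_t, so take I_D = 3.91 mA.
Then V_GS = 3.68 V and V_DS = V_DD − I_D(R_D+R_S) = 11 − 3.91×1.15 = 6.5 V.
Saturation requires V_DS ≥ V_GS − V_t = 1.98 V; 6.5 ≥ 1.98 ✓.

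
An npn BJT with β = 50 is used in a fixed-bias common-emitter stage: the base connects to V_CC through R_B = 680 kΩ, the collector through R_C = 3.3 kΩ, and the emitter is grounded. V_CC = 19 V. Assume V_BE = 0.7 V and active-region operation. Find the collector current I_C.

Base loop: V_CC = I_B·R_B + V_BE, so I_B = (19 − 0.7)/680 kΩ = 0.0269 mA.
In the active region I_C = β·I_B = 50 × 0.0269 = 1.35 mA.
Collector loop: V_CE = V_CC − I_C·R_C = 19 − 1.35×3.3 = 14.6 V.
Since V_CE = 14.6 V > V_CE(sat) ≈ 0.2 V, the transistor is in the active region as assumed.

I_C ≈ 1.3 mA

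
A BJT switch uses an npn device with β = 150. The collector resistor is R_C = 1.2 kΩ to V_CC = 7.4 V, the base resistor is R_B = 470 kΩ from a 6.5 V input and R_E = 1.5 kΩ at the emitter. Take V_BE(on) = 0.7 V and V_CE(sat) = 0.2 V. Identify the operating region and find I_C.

active; I_C ≈ 1.2 mA

Assume active. Base-emitter loop: I_B = (V_BB − V_BE)/(R_B + (β+1)R_E) = (6.5 − 0.7)/(470 + 151×1.5) = 0.00833 mA.
I_C = β·I_B = 150×0.00833 = 1.25 mA.
V_CE = V_CC − I_C·R_C − I_E·R_E = 7.4 − 1.25×1.2 − 1.26×1.5 = 4.01 V > V_CE(sat), so the active-region assumption holds.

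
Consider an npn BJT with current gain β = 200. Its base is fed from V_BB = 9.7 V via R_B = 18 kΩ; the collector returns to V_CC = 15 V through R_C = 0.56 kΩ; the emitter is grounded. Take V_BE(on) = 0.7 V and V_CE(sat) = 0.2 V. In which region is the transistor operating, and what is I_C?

Assume active: I_B = (9.7 − 0.7)/18 = 0.5 mA, giving I_C = β·I_B = 100 mA.
But then V_CE = 15 − 100×0.56 = -41 V < V_CE(sat) = 0.2 V — impossible in the active region.
So the transistor is saturated. With V_CE = 0.2 V, I_C = (V_CC − 0.2)/R_C = 14.8/0.56 = 26.4 mA.
Check: β·I_B = 100 mA > I_C = 26.4 mA, confirming saturation.

saturation; I_C ≈ 26 mA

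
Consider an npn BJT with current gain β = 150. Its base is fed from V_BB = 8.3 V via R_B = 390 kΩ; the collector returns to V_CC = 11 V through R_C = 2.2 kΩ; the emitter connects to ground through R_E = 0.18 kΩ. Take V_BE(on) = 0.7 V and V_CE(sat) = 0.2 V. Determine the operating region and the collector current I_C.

active; I_C ≈ 2.7 mA

Assume active. Base-emitter loop: I_B = (V_BB − V_BE)/(R_B + (β+1)R_E) = (8.3 − 0.7)/(390 + 151×0.18) = 0.0182 mA.
I_C = β·I_B = 150×0.0182 = 2.73 mA.
V_CE = V_CC − I_C·R_C − I_E·R_E = 11 − 2.73×2.2 − 2.75×0.18 = 4.49 V > V_CE(sat), so the active-region assumption holds.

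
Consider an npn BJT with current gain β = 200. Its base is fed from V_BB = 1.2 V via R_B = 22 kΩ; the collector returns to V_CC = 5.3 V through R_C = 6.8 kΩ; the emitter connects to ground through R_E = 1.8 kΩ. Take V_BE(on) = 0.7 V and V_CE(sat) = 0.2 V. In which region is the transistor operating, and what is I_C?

active; I_C ≈ 0.26 mA

Assume active. Base-emitter loop: I_B = (V_BB − V_BE)/(R_B + (β+1)R_E) = (1.2 − 0.7)/(22 + 201×1.8) = 0.0013 mA.
I_C = β·I_B = 200×0.0013 = 0.261 mA.
V_CE = V_CC − I_C·R_C − I_E·R_E = 5.3 − 0.261×6.8 − 0.262×1.8 = 3.06 V > V_CE(sat), so the active-region assumption holds.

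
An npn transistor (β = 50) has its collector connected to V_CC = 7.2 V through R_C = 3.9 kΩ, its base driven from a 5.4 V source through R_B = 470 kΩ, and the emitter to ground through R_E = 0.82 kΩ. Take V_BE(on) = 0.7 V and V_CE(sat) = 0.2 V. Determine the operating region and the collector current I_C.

Assume active. Base-emitter loop: I_B = (V_BB − V_BE)/(R_B + (β+1)R_E) = (5.4 − 0.7)/(470 + 51×0.82) = 0.00918 mA.
I_C = β·I_B = 50×0.00918 = 0.459 mA.
V_CE = V_CC − I_C·R_C − I_E·R_E = 7.2 − 0.459×3.9 − 0.468×0.82 = 5.03 V > V_CE(sat), so the active-region assumption holds.

active; I_C ≈ 0.46 mA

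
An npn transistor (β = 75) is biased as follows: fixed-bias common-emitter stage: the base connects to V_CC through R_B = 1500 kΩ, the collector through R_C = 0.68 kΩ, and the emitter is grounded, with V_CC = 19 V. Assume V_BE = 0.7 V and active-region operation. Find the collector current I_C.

I_C ≈ 0.92 mA

Base loop: V_CC = I_B·R_B + V_BE, so I_B = (19 − 0.7)/1500 kΩ = 0.0122 mA.
In the active region I_C = β·I_B = 75 × 0.0122 = 0.915 mA.
Collector loop: V_CE = V_CC − I_C·R_C = 19 − 0.915×0.68 = 18.4 V.
Since V_CE = 18.4 V > V_CE(sat) ≈ 0.2 V, the transistor is in the active region as assumed.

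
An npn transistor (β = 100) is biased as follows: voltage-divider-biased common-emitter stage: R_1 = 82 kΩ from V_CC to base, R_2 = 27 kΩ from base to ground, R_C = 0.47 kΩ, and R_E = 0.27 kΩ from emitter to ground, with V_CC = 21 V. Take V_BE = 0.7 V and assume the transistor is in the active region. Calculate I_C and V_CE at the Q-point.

I_C ≈ 9.5 mA, V_CE ≈ 14 V

Thevenize the base divider: V_Th = V_CC·R_2/(R_1+R_2) = 21×27/109 = 5.2 V, R_Th = R_1‖R_2 = 20.3 kΩ.
Base-emitter loop: V_Th = I_B·R_Th + V_BE + (β+1)I_B·R_E, so I_B = (5.2 − 0.7) / (20.3 + 101×0.27) = 0.0946 mA.
I_C = β·I_B = 100×0.0946 = 9.46 mA, and I_E = (β+1)I_B = 9.56 mA.
V_CE = V_CC − I_C·R_C − I_E·R_E = 21 − 9.46×0.47 − 9.56×0.27 = 14 V.
V_CE = 14 V > 0.2 V confirms active-region operation.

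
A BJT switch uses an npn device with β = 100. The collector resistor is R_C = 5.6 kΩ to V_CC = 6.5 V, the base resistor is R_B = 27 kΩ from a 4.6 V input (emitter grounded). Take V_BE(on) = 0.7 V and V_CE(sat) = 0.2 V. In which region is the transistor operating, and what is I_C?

saturation; I_C ≈ 1.1 mA

Assume active: I_B = (4.6 − 0.7)/27 = 0.144 mA, giving I_C = β·I_B = 14.4 mA.
But then V_CE = 6.5 − 14.4×5.6 = -74.4 V < V_CE(sat) = 0.2 V — impossible in the active region.
So the transistor is saturated. With V_CE = 0.2 V, I_C = (V_CC − 0.2)/R_C = 6.3/5.6 = 1.12 mA.
Check: β·I_B = 14.4 mA > I_C = 1.12 mA, confirming saturation.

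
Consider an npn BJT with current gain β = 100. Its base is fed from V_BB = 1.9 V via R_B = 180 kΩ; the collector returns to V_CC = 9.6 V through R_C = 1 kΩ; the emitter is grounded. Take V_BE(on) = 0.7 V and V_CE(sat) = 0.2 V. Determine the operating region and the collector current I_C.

active; I_C ≈ 0.67 mA

Assume active. Base-emitter loop: I_B = (V_BB − V_BE)/R_B = (1.9 − 0.7)/180 = 0.00667 mA.
I_C = β·I_B = 100×0.00667 = 0.667 mA.
V_CE = V_CC − I_C·R_C = 9.6 − 0.667×1 = 8.93 V > V_CE(sat), so the active-region assumption holds.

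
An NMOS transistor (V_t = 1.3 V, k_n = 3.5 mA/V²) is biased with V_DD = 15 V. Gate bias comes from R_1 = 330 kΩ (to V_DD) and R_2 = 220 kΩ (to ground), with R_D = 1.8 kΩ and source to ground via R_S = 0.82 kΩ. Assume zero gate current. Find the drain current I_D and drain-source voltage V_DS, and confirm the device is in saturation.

V_G = V_DD·R_2/(R_1+R_2) = 15×220/550 = 6 V.
Assume saturation: I_D = (k_n/2)(V_GS − V_t)² with V_GS = V_G − I_D·R_S = 6 − 0.82·I_D.
Substituting gives 1.18·I_D² − 14.5·I_D + 38.7 = 0, with roots I_D = 3.91 or 8.4 mA.
The root I_D = 8.4 mA gives V_GS = -0.891 V ≤ V_t, so take I_D = 3.91 mA.
Then V_GS = 2.79 V and V_DS = V_DD − I_D(R_D+R_S) = 15 − 3.91×2.62 = 4.76 V.
Saturation requires V_DS ≥ V_GS − V_t = 1.49 V; 4.76 ≥ 1.49 ✓.

I_D ≈ 3.9 mA, V_DS ≈ 4.8 V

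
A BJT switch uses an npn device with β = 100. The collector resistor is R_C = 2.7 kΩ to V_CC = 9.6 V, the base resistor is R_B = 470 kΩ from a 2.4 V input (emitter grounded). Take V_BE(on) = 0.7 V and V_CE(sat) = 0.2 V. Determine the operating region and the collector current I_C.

active; I_C ≈ 0.36 mA

Assume active. Base-emitter loop: I_B = (V_BB − V_BE)/R_B = (2.4 − 0.7)/470 = 0.00362 mA.
I_C = β·I_B = 100×0.00362 = 0.362 mA.
V_CE = V_CC − I_C·R_C = 9.6 − 0.362×2.7 = 8.62 V > V_CE(sat), so the active-region assumption holds.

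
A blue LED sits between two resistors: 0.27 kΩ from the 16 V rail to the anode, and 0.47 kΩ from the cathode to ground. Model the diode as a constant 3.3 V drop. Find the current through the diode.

I ≈ 17 mA

The two resistors are in series with the diode, so KVL gives 16 = I·0.27 + 3.3 + I·0.47.
I = (16 − 3.3) / (0.27 + 0.47) kΩ = 12.7 / 0.74 = 17.2 mA.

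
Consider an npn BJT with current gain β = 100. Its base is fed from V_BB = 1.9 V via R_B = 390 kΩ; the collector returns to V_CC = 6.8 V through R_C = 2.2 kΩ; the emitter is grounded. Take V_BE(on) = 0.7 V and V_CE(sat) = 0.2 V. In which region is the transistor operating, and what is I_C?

Assume active. Base-emitter loop: I_B = (V_BB − V_BE)/R_B = (1.9 − 0.7)/390 = 0.00308 mA.
I_C = β·I_B = 100×0.00308 = 0.308 mA.
V_CE = V_CC − I_C·R_C = 6.8 − 0.308×2.2 = 6.12 V > V_CE(sat), so the active-region assumption holds.

active; I_C ≈ 0.31 mA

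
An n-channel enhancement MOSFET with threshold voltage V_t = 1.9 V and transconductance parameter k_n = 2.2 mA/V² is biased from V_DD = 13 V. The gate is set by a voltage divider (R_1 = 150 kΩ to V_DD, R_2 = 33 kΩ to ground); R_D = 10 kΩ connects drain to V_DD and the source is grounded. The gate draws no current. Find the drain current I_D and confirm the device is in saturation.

I_D ≈ 0.22 mA

V_G = V_DD·R_2/(R_1+R_2) = 13×33/183 = 2.34 V. With the source grounded, V_GS = V_G = 2.34 V.
Assume saturation: I_D = (k_n/2)(V_GS − V_t)² = (2.2/2)×(2.34 − 1.9)² = 1.1×0.444² = 0.217 mA.
V_DS = V_DD − I_D·R_D = 13 − 0.217×10 = 10.8 V.
Saturation requires V_DS ≥ V_GS − V_t = 0.444 V; 10.8 ≥ 0.444 ✓.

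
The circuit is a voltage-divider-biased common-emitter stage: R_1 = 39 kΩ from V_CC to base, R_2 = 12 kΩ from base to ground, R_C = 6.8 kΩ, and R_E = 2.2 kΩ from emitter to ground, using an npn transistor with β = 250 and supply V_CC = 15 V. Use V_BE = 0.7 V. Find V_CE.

Thevenize the base divider: V_Th = V_CC·R_2/(R_1+R_2) = 15×12/51 = 3.53 V, R_Th = R_1‖R_2 = 9.18 kΩ.
Base-emitter loop: V_Th = I_B·R_Th + V_BE + (β+1)I_B·R_E, so I_B = (3.53 − 0.7) / (9.18 + 251×2.2) = 0.00504 mA.
I_C = β·I_B = 250×0.00504 = 1.26 mA, and I_E = (β+1)I_B = 1.27 mA.
V_CE = V_CC − I_C·R_C − I_E·R_E = 15 − 1.26×6.8 − 1.27×2.2 = 3.65 V.
V_CE = 3.65 V > 0.2 V confirms active-region operation.

V_CE ≈ 3.6 V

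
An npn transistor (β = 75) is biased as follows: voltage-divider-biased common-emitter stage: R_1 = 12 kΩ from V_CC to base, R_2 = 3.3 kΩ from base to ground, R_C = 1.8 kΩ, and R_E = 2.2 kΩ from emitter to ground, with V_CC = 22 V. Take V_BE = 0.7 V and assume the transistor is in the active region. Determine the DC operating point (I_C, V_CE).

I_C ≈ 1.8 mA, V_CE ≈ 15 V

Thevenize the base divider: V_Th = V_CC·R_2/(R_1+R_2) = 22×3.3/15.3 = 4.75 V, R_Th = R_1‖R_2 = 2.59 kΩ.
Base-emitter loop: V_Th = I_B·R_Th + V_BE + (β+1)I_B·R_E, so I_B = (4.75 − 0.7) / (2.59 + 76×2.2) = 0.0238 mA.
I_C = β·I_B = 75×0.0238 = 1.79 mA, and I_E = (β+1)I_B = 1.81 mA.
V_CE = V_CC − I_C·R_C − I_E·R_E = 22 − 1.79×1.8 − 1.81×2.2 = 14.8 V.
V_CE = 14.8 V > 0.2 V confirms active-region operation.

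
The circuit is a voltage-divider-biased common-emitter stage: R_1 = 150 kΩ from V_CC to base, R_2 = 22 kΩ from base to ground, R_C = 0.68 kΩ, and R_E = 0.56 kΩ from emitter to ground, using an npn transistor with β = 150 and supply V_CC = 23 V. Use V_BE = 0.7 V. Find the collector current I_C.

Thevenize the base divider: V_Th = V_CC·R_2/(R_1+R_2) = 23×22/172 = 2.94 V, R_Th = R_1‖R_2 = 19.2 kΩ.
Base-emitter loop: V_Th = I_B·R_Th + V_BE + (β+1)I_B·R_E, so I_B = (2.94 − 0.7) / (19.2 + 151×0.56) = 0.0216 mA.
I_C = β·I_B = 150×0.0216 = 3.24 mA, and I_E = (β+1)I_B = 3.26 mA.
V_CE = V_CC − I_C·R_C − I_E·R_E = 23 − 3.24×0.68 − 3.26×0.56 = 19 V.
V_CE = 19 V > 0.2 V confirms active-region operation.

I_C ≈ 3.2 mA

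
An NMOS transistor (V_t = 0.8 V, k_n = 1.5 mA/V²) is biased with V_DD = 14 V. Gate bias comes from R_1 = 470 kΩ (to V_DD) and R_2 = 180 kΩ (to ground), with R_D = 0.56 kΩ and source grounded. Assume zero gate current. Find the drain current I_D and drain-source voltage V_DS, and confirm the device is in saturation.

V_G = V_DD·R_2/(R_1+R_2) = 14×180/650 = 3.88 V. With the source grounded, V_GS = V_G = 3.88 V.
Assume saturation: I_D = (k_n/2)(V_GS − V_t)² = (1.5/2)×(3.88 − 0.8)² = 0.75×3.08² = 7.1 mA.
V_DS = V_DD − I_D·R_D = 14 − 7.1×0.56 = 10 V.
Saturation requires V_DS ≥ V_GS − V_t = 3.08 V; 10 ≥ 3.08 ✓.

I_D ≈ 7.1 mA, V_DS ≈ 10 V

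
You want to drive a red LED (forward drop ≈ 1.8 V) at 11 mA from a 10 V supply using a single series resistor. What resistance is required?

R ≈ 0.75 kΩ

The resistor drops V_S − V_D = 10 − 1.8 = 8.2 V at 11 mA.
R = 8.2 V / 11 mA = 0.745 kΩ.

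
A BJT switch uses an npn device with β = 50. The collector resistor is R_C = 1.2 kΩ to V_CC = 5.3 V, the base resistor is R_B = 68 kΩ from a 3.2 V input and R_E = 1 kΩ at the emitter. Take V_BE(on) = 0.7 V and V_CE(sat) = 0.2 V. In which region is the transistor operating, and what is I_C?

active; I_C ≈ 1.1 mA

Assume active. Base-emitter loop: I_B = (V_BB − V_BE)/(R_B + (β+1)R_E) = (3.2 − 0.7)/(68 + 51×1) = 0.021 mA.
I_C = β·I_B = 50×0.021 = 1.05 mA.
V_CE = V_CC − I_C·R_C − I_E·R_E = 5.3 − 1.05×1.2 − 1.07×1 = 2.97 V > V_CE(sat), so the active-region assumption holds.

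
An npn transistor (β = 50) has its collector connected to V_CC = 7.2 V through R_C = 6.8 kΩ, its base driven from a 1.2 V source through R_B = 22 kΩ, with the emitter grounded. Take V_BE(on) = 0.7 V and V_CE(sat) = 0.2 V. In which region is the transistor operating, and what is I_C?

Assume active: I_B = (1.2 − 0.7)/22 = 0.0227 mA, giving I_C = β·I_B = 1.14 mA.
But then V_CE = 7.2 − 1.14×6.8 = -0.527 V < V_CE(sat) = 0.2 V — impossible in the active region.
So the transistor is saturated. With V_CE = 0.2 V, I_C = (V_CC − 0.2)/R_C = 7/6.8 = 1.03 mA.
Check: β·I_B = 1.14 mA > I_C = 1.03 mA, confirming saturation.

saturation; I_C ≈ 1 mA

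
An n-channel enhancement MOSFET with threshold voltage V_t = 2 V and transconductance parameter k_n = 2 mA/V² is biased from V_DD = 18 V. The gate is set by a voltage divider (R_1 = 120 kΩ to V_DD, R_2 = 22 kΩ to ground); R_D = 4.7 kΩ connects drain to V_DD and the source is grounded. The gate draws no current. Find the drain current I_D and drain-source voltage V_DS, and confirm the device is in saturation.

V_G = V_DD·R_2/(R_1+R_2) = 18×22/142 = 2.79 V. With the source grounded, V_GS = V_G = 2.79 V.
Assume saturation: I_D = (k_n/2)(V_GS − V_t)² = (2/2)×(2.79 − 2)² = 1×0.789² = 0.622 mA.
V_DS = V_DD − I_D·R_D = 18 − 0.622×4.7 = 15.1 V.
Saturation requires V_DS ≥ V_GS − V_t = 0.789 V; 15.1 ≥ 0.789 ✓.

I_D ≈ 0.62 mA, V_DS ≈ 15 V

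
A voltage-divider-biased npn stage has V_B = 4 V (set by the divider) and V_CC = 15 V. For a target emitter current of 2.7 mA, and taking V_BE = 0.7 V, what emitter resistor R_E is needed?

V_E = V_B − V_BE = 4 − 0.7 = 3.3 V.
R_E = V_E / I_E = 3.3 / 2.7 = 1.22 kΩ.

R_E ≈ 1.2 kΩ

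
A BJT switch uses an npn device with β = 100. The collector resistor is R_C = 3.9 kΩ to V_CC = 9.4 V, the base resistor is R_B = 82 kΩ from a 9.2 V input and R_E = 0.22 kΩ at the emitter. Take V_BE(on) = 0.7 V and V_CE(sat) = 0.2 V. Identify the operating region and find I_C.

Assume active: I_B = (9.2 − 0.7)/(82 + 101×0.22) = 0.0816 mA, I_C = β·I_B = 8.16 mA.
Then V_CE = 9.4 − 8.16×3.9 − 8.24×0.22 = -24.2 V < 0.2 V — the active assumption fails.
Re-solve with V_CE = 0.2 V. KCL at the emitter: V_E/R_E = (V_BB−0.7−V_E)/R_B + (V_CC−0.2−V_E)/R_C, giving V_E = 0.512 V.
I_C = (V_CC − 0.2 − V_E)/R_C = (9.2 − 0.512)/3.9 = 2.23 mA.
Check: I_B = (8.5 − 0.512)/82 = 0.0974 mA, and β·I_B = 9.74 mA > I_C, confirming saturation.

saturation; I_C ≈ 2.2 mA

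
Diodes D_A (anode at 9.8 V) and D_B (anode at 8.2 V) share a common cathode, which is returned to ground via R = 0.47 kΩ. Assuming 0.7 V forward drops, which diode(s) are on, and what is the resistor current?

Only D_A conducts; I_R ≈ 19 mA

Assume both conduct. Then node N would need to be at both 9.8−0.7 = 9.1 V and 8.2−0.7 = 7.5 V, which is impossible.
Assume only D_A conducts: V_N = 9.8 − 0.7 = 9.1 V, so I_R = 9.1/0.47 = 19.4 mA.
Check D_B: its anode-to-cathode voltage is 8.2 − 9.1 = -0.9 V < 0.7 V, so it is off. The assumption is consistent.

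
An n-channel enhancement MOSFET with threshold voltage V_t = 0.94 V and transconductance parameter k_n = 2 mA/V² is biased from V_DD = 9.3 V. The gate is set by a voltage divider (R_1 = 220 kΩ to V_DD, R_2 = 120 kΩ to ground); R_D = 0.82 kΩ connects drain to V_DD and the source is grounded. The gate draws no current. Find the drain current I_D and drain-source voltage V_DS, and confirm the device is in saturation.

V_G = V_DD·R_2/(R_1+R_2) = 9.3×120/340 = 3.28 V. With the source grounded, V_GS = V_G = 3.28 V.
Assume saturation: I_D = (k_n/2)(V_GS − V_t)² = (2/2)×(3.28 − 0.94)² = 1×2.34² = 5.49 mA.
V_DS = V_DD − I_D·R_D = 9.3 − 5.49×0.82 = 4.8 V.
Saturation requires V_DS ≥ V_GS − V_t = 2.34 V; 4.8 ≥ 2.34 ✓.

I_D ≈ 5.5 mA, V_DS ≈ 4.8 V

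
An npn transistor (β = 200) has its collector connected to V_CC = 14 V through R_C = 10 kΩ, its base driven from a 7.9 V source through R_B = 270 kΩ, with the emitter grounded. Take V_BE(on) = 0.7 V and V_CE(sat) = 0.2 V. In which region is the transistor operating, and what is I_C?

Assume active: I_B = (7.9 − 0.7)/270 = 0.0267 mA, giving I_C = β·I_B = 5.33 mA.
But then V_CE = 14 − 5.33×10 = -39.3 V < V_CE(sat) = 0.2 V — impossible in the active region.
So the transistor is saturated. With V_CE = 0.2 V, I_C = (V_CC − 0.2)/R_C = 13.8/10 = 1.38 mA.
Check: β·I_B = 5.33 mA > I_C = 1.38 mA, confirming saturation.

saturation; I_C ≈ 1.4 mA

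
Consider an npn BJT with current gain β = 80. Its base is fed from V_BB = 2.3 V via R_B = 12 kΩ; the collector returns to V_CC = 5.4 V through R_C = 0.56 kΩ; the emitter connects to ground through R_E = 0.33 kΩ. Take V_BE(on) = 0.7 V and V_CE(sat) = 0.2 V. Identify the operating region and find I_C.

active; I_C ≈ 3.3 mA

Assume active. Base-emitter loop: I_B = (V_BB − V_BE)/(R_B + (β+1)R_E) = (2.3 − 0.7)/(12 + 81×0.33) = 0.0413 mA.
I_C = β·I_B = 80×0.0413 = 3.3 mA.
V_CE = V_CC − I_C·R_C − I_E·R_E = 5.4 − 3.3×0.56 − 3.35×0.33 = 2.44 V > V_CE(sat), so the active-region assumption holds.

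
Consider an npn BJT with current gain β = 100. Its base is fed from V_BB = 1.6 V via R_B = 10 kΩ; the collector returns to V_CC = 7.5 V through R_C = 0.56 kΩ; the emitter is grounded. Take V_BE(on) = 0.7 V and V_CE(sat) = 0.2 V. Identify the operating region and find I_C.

active; I_C ≈ 9 mA

Assume active. Base-emitter loop: I_B = (V_BB − V_BE)/R_B = (1.6 − 0.7)/10 = 0.09 mA.
I_C = β·I_B = 100×0.09 = 9 mA.
V_CE = V_CC − I_C·R_C = 7.5 − 9×0.56 = 2.46 V > V_CE(sat), so the active-region assumption holds.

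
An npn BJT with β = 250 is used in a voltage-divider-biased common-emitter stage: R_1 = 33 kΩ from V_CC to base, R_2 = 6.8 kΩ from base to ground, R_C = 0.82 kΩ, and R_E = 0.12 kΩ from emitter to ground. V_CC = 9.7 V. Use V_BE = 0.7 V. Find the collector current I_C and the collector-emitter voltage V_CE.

I_C ≈ 6.7 mA, V_CE ≈ 3.4 V

Thevenize the base divider: V_Th = V_CC·R_2/(R_1+R_2) = 9.7×6.8/39.8 = 1.66 V, R_Th = R_1‖R_2 = 5.64 kΩ.
Base-emitter loop: V_Th = I_B·R_Th + V_BE + (β+1)I_B·R_E, so I_B = (1.66 − 0.7) / (5.64 + 251×0.12) = 0.0268 mA.
I_C = β·I_B = 250×0.0268 = 6.69 mA, and I_E = (β+1)I_B = 6.72 mA.
V_CE = V_CC − I_C·R_C − I_E·R_E = 9.7 − 6.69×0.82 − 6.72×0.12 = 3.41 V.
V_CE = 3.41 V > 0.2 V confirms active-region operation.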